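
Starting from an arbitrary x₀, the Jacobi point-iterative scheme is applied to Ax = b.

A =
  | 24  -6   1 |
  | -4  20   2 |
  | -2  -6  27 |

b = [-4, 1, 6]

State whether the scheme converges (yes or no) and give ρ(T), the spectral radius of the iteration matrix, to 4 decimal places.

yes, ρ = 0.2065

Let D = diag(24, 20, 27); L, U the strict triangles.
Jacobi: T = -D⁻¹(L+U), T[0,2] = -(1)/(24) = -0.0417; T[0,0] = 0.
  T[0,:] = [+0.0000 +0.2500 -0.0417]
  T[1,:] = [+0.2000 +0.0000 -0.1000]
  T[2,:] = [+0.0741 +0.2222 +0.0000]
|roots of det(T-λI)|: 0.2065, 0.1339, 0.1339.
ρ(T) = max|λ| = 0.2065; 0.2065 < 1: convergent.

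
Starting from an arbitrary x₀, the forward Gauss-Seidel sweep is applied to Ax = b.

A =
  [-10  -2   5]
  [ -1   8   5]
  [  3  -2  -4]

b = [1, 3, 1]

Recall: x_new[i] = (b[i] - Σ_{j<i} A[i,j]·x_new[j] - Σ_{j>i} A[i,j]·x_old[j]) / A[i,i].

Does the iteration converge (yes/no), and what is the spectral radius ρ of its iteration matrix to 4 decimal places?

yes, ρ = 0.7554

A = D + L + U where D = diag(-10, 8, -4).
GS T = -(D+L)⁻¹U: row 0 first, T[0,2] = -(5)/(-10) = +0.5000; later rows by forward substitution.
  T[0,:] = [+0.0000 -0.2000 +0.5000]
  T[1,:] = [+0.0000 -0.0250 -0.5625]
  T[2,:] = [+0.0000 -0.1375 +0.6562]
|roots of det(T-λI)|: 0.7554, 0.1241, 0.0000.
spectral radius ρ = 0.7554; 0.7554 < 1 ⇒ converges.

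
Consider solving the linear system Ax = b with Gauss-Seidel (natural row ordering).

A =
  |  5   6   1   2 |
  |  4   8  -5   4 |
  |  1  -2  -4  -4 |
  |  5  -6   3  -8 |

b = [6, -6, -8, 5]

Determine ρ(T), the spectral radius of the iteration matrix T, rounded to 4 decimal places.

1.1345

Split A = D + L + U, D = diag(5, 8, -4, -8).
Gauss-Seidel: T = -(D+L)⁻¹U, row 0 first, T[0,3] = -(2)/(5) = -0.4000; later rows by forward substitution.
  T[0,:] = [+0.0000, -1.2000, -0.2000, -0.4000]
  T[1,:] = [+0.0000, +0.6000, +0.7250, -0.3000]
  T[2,:] = [+0.0000, -0.6000, -0.4125, -0.9500]
  T[3,:] = [+0.0000, -1.4250, -0.8234, -0.3813]
moduli |λ_i(T)| = 1.1345, 0.8311, 0.4971, 0.0000.
spectral radius ρ = 1.1345; 1.1345 > 1: divergent.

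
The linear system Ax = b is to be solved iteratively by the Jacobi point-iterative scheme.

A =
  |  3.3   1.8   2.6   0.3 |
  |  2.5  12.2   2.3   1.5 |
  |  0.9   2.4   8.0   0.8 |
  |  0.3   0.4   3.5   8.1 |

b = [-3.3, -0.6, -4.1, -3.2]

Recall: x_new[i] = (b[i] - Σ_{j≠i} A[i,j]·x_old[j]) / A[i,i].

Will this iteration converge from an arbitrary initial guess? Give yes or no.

yes

Diagonal D = diag(3.3, 12.2, 8, 8.1); L, U strict lower/upper.
T_J = -D⁻¹(L+U): T[2,3] = -(0.8)/(8) = -0.1000; T[2,2] = 0.
  T[0,:] = [+0.0000, -0.5455, -0.7879, -0.0909]
  T[1,:] = [-0.2049, +0.0000, -0.1885, -0.1230]
  T[2,:] = [-0.1125, -0.3000, +0.0000, -0.1000]
  T[3,:] = [-0.0370, -0.0494, -0.4321, +0.0000]
|λ(T)| sorted: 0.6680, 0.3413, 0.3413, 0.0317.
ρ(T) = max|λ| = 0.6680; 0.6680 < 1, so it converges for any x₀.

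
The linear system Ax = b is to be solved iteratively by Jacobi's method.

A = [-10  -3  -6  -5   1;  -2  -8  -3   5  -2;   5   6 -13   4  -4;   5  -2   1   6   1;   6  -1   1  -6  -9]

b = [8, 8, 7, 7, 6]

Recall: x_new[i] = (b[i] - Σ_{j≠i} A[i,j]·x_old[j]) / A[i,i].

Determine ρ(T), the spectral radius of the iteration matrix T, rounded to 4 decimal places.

1.1912

Write A = D+L+U with D = diag(-10, -8, -13, 6, -9).
Jacobi: T = -D⁻¹(L+U), T[0,1] = -(-3)/(-10) = -0.3000; T[0,0] = 0.
  T[0,:] = [+0.0000 -0.3000 -0.6000 -0.5000 +0.1000]
  T[1,:] = [-0.2500 +0.0000 -0.3750 +0.6250 -0.2500]
  T[2,:] = [+0.3846 +0.4615 +0.0000 +0.3077 -0.3077]
  T[3,:] = [-0.8333 +0.3333 -0.1667 +0.0000 -0.1667]
  T[4,:] = [+0.6667 -0.1111 +0.1111 -0.6667 +0.0000]
eigenvalue magnitudes: 1.1912, 0.7678, 0.7678, 0.6291, 0.1416.
spectral radius ρ = 1.1912; 1.1912 > 1, so it fails to converge.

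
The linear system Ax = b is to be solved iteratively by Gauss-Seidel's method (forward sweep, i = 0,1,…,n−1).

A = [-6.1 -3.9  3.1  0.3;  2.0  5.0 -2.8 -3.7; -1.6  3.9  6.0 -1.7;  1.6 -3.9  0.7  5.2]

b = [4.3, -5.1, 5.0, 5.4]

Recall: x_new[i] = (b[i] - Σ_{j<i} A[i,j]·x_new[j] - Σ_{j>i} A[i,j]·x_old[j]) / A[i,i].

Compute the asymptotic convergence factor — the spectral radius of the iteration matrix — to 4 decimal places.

Write A = D+L+U with D = diag(-6.1, 5, 6, 5.2).
GS T = -(D+L)⁻¹U: row 0 first, T[0,1] = -(-3.9)/(-6.1) = -0.6393; later rows by forward substitution.
  T[0,:] = [+0.0000 -0.6393 +0.5082 +0.0492]
  T[1,:] = [+0.0000 +0.2557 +0.3567 +0.7203]
  T[2,:] = [+0.0000 -0.3367 -0.0963 -0.1718]
  T[3,:] = [+0.0000 +0.4339 +0.1241 +0.5482]
moduli |λ_i(T)| = 0.8727, 0.1891, 0.1891, 0.0000.
ρ(T) = max|λ| = 0.8727; 0.8727 < 1 ⇒ converges.

0.8727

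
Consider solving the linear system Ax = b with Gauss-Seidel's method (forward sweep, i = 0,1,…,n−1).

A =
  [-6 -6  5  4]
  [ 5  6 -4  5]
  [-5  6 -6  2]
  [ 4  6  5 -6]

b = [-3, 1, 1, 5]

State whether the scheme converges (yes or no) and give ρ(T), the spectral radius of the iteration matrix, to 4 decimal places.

no, ρ = 1.3387

A = D + L + U where D = diag(-6, 6, -6, -6).
T_GS = -(D+L)⁻¹U: row 0 first, T[0,2] = -(5)/(-6) = +0.8333; later rows by forward substitution.
  T[0,:] = [+0.0000 -1.0000 +0.8333 +0.6667]
  T[1,:] = [+0.0000 +0.8333 -0.0278 -1.3889]
  T[2,:] = [+0.0000 +1.6667 -0.7222 -1.6111]
  T[3,:] = [+0.0000 +1.5556 -0.0741 -2.2870]
|roots of det(T-λI)|: 1.3387, 0.6728, 0.1645, 0.0000.
ρ = 1.3387; 1.3387 > 1: divergent.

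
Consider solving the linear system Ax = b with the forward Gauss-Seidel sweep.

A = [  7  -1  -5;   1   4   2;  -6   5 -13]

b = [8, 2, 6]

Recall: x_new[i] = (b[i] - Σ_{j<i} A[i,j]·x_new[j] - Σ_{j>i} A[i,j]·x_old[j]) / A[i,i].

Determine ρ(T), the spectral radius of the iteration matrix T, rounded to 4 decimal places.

0.6752

Diagonal D = diag(7, 4, -13); L, U strict lower/upper.
T_GS = -(D+L)⁻¹U: row 0 first, T[0,1] = -(-1)/(7) = +0.1429; later rows by forward substitution.
  T[0,:] = [+0.0000 +0.1429 +0.7143]
  T[1,:] = [+0.0000 -0.0357 -0.6786]
  T[2,:] = [+0.0000 -0.0797 -0.5907]
eigenvalue magnitudes: 0.6752, 0.0488, 0.0000.
ρ = 0.6752; 0.6752 < 1 ⇒ converges.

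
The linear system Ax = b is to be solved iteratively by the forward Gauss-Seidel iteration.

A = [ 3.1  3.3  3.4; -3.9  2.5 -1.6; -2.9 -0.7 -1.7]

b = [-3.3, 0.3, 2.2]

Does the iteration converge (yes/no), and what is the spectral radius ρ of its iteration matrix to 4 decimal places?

no, ρ = 1.4518

Diagonal D = diag(3.1, 2.5, -1.7); L, U strict lower/upper.
T_GS = -(D+L)⁻¹U: row 0 first, T[0,2] = -(3.4)/(3.1) = -1.0968; later rows by forward substitution.
  T[0,:] = [+0.0000  -1.0645  -1.0968]
  T[1,:] = [+0.0000  -1.6606  -1.0710]
  T[2,:] = [+0.0000  +2.4997  +2.3120]
moduli |λ_i(T)| = 1.4518, 0.8005, 0.0000.
ρ = 1.4518; 1.4518 > 1: divergent.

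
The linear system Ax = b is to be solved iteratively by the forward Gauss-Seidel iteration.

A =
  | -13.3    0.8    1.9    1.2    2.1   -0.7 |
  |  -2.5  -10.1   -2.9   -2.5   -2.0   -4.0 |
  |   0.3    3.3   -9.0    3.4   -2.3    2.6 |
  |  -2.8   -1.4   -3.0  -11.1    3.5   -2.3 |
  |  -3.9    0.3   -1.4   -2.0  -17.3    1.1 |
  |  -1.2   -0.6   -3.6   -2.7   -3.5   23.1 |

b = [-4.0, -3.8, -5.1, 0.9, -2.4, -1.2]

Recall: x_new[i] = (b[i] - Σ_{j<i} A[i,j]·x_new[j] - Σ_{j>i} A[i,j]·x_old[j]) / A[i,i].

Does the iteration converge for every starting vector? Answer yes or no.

yes

Split A = D + L + U, D = diag(-13.3, -10.1, -9, -11.1, -17.3, 23.1).
GS T = -(D+L)⁻¹U: row 0 first, T[0,2] = -(1.9)/(-13.3) = +0.1429; later rows by forward substitution.
  T[0,:] = [+0.0000 +0.0602 +0.1429 +0.0902 +0.1579 -0.0526]
  T[1,:] = [+0.0000 -0.0149 -0.3225 -0.2699 -0.2371 -0.3830]
  T[2,:] = [+0.0000 -0.0035 -0.1135 +0.2818 -0.3372 +0.1467]
  T[3,:] = [+0.0000 -0.0124 +0.0353 -0.0649 +0.3965 -0.1853]
  T[4,:] = [+0.0000 -0.0121 -0.0327 -0.0403 -0.0583 +0.0784]
  T[5,:] = [+0.0000 -0.0011 -0.0195 +0.0279 -0.0130 +0.0004]
eigenvalue magnitudes: 0.2378, 0.1582, 0.1582, 0.0896, 0.0127, 0.0000.
ρ(T) = max|λ| = 0.2378; 0.2378 < 1: convergent.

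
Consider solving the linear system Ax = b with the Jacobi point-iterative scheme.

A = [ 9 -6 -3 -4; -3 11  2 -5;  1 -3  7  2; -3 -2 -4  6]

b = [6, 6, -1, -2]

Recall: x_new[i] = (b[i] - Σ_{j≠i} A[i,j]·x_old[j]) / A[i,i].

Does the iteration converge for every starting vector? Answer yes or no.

Split A = D + L + U, D = diag(9, 11, 7, 6).
T_J = -D⁻¹(L+U): T[2,0] = -(1)/(7) = -0.1429; T[2,2] = 0.
  T[0,:] = [+0.0000 +0.6667 +0.3333 +0.4444]
  T[1,:] = [+0.2727 +0.0000 -0.1818 +0.4545]
  T[2,:] = [-0.1429 +0.4286 +0.0000 -0.2857]
  T[3,:] = [+0.5000 +0.3333 +0.6667 +0.0000]
|eigenvalues of T|: 0.8615, 0.5639, 0.5639, 0.4012.
ρ = 0.8615; 0.8615 < 1, so it converges for any x₀.

yes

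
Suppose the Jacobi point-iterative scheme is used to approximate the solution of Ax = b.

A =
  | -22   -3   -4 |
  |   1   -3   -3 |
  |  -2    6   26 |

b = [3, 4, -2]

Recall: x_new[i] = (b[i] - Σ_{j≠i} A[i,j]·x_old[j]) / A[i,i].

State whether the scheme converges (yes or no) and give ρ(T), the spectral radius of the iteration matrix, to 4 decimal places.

yes, ρ = 0.4724

Write A = D+L+U with D = diag(-22, -3, 26).
Jacobi: T = -D⁻¹(L+U), T[0,2] = -(-4)/(-22) = -0.1818; T[0,0] = 0.
  T[0,:] = [+0.0000, -0.1364, -0.1818]
  T[1,:] = [+0.3333, +0.0000, -1.0000]
  T[2,:] = [+0.0769, -0.2308, +0.0000]
moduli |λ_i(T)| = 0.4724, 0.2992, 0.1732.
ρ = 0.4724; 0.4724 < 1 ⇒ converges.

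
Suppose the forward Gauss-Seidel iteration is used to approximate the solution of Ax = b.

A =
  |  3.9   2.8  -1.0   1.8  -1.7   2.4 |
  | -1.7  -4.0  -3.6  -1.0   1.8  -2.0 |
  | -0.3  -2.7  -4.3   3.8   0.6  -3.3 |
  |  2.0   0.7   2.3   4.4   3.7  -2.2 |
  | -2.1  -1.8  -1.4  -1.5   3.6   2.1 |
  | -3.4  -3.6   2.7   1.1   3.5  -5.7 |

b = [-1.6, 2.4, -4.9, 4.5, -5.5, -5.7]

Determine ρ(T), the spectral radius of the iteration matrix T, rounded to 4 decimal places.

Diagonal D = diag(3.9, -4, -4.3, 4.4, 3.6, -5.7); L, U strict lower/upper.
T_GS = -(D+L)⁻¹U: row 0 first, T[0,3] = -(1.8)/(3.9) = -0.4615; later rows by forward substitution.
  T[0,:] = [+0.0000 -0.7179 +0.2564 -0.4615 +0.4359 -0.6154]
  T[1,:] = [+0.0000 +0.3051 -1.0090 -0.0538 +0.2647 -0.2385]
  T[2,:] = [+0.0000 -0.1415 +0.6157 +0.9497 -0.0571 -0.5748]
  T[3,:] = [+0.0000 +0.3518 -0.2779 -0.2781 -1.0513 +1.1181]
  T[4,:] = [+0.0000 -0.1747 -0.2313 -0.0427 -0.0736 -0.8192]
  T[5,:] = [+0.0000 +0.1291 +0.5803 +0.6793 -0.7024 -0.0418]
eigenvalue magnitudes: 1.1597, 0.7652, 0.6066, 0.6066, 0.5116, 0.0000.
ρ(T) = max|λ| = 1.1597; 1.1597 > 1 ⇒ diverges.

1.1597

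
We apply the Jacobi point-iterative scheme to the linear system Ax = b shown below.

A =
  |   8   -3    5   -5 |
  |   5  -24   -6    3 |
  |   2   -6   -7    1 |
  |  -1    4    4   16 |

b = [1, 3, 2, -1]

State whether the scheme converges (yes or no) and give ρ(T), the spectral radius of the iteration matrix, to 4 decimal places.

Write A = D+L+U with D = diag(8, -24, -7, 16).
T_J = -D⁻¹(L+U): T[0,3] = -(-5)/(8) = +0.6250; T[0,0] = 0.
  T[0,:] = [+0.0000, +0.3750, -0.6250, +0.6250]
  T[1,:] = [+0.2083, +0.0000, -0.2500, +0.1250]
  T[2,:] = [+0.2857, -0.8571, +0.0000, +0.1429]
  T[3,:] = [+0.0625, -0.2500, -0.2500, +0.0000]
|eigenvalues of T|: 0.5286, 0.4181, 0.3838, 0.3838.
ρ(T) = max|λ| = 0.5286; 0.5286 < 1: convergent.

yes, ρ = 0.5286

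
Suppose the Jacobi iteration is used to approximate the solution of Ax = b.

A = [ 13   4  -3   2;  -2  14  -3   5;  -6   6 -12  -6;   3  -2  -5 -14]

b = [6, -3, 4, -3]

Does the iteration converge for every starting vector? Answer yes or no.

Let D = diag(13, 14, -12, -14); L, U the strict triangles.
Jacobi T = -D⁻¹(L+U): T[1,0] = -(-2)/(14) = +0.1429; T[1,1] = 0.
  T[0,:] = [+0.0000  -0.3077  +0.2308  -0.1538]
  T[1,:] = [+0.1429  +0.0000  +0.2143  -0.3571]
  T[2,:] = [-0.5000  +0.5000  +0.0000  -0.5000]
  T[3,:] = [+0.2143  -0.1429  -0.3571  +0.0000]
|eigenvalues of T|: 0.6352, 0.4025, 0.4025, 0.3796.
ρ = 0.6352; 0.6352 < 1, so it converges for any x₀.

yes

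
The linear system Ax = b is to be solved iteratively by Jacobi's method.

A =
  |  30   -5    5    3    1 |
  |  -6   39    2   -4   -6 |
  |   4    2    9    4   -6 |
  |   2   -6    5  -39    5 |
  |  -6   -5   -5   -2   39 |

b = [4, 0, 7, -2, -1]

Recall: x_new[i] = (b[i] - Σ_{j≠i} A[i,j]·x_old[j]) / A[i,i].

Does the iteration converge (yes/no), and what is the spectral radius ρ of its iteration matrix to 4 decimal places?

yes, ρ = 0.4149

Let D = diag(30, 39, 9, -39, 39); L, U the strict triangles.
Jacobi T = -D⁻¹(L+U): T[3,2] = -(5)/(-39) = +0.1282; T[3,3] = 0.
  T[0,:] = [+0.0000, +0.1667, -0.1667, -0.1000, -0.0333]
  T[1,:] = [+0.1538, +0.0000, -0.0513, +0.1026, +0.1538]
  T[2,:] = [-0.4444, -0.2222, +0.0000, -0.4444, +0.6667]
  T[3,:] = [+0.0513, -0.1538, +0.1282, +0.0000, +0.1282]
  T[4,:] = [+0.1538, +0.1282, +0.1282, +0.0513, +0.0000]
|roots of det(T-λI)|: 0.4149, 0.2776, 0.2776, 0.1603, 0.1603.
ρ = 0.4149; 0.4149 < 1, so it converges for any x₀.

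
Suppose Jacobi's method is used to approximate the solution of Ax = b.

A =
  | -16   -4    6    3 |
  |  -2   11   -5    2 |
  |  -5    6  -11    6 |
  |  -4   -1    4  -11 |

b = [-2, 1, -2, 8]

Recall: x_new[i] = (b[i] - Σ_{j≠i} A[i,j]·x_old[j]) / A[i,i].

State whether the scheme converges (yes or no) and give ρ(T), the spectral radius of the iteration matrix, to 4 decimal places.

Split A = D + L + U, D = diag(-16, 11, -11, -11).
T_J = -D⁻¹(L+U): T[1,3] = -(2)/(11) = -0.1818; T[1,1] = 0.
  T[0,:] = [+0.0000  -0.2500  +0.3750  +0.1875]
  T[1,:] = [+0.1818  +0.0000  +0.4545  -0.1818]
  T[2,:] = [-0.4545  +0.5455  +0.0000  +0.5455]
  T[3,:] = [-0.3636  -0.0909  +0.3636  +0.0000]
|roots of det(T-λI)|: 0.6772, 0.4976, 0.4365, 0.4365.
ρ = 0.6772; 0.6772 < 1, so it converges for any x₀.

yes, ρ = 0.6772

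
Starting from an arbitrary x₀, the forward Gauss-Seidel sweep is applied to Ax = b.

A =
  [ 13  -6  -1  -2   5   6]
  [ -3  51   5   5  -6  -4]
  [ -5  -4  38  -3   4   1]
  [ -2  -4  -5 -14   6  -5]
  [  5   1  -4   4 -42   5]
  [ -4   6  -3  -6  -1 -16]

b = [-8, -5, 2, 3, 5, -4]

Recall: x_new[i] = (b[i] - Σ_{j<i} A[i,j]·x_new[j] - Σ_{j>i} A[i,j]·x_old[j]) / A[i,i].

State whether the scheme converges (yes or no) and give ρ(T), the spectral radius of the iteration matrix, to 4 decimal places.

yes, ρ = 0.2615

Write A = D+L+U with D = diag(13, 51, 38, -14, -42, -16).
T_GS = -(D+L)⁻¹U: row 0 first, T[0,3] = -(-2)/(13) = +0.1538; later rows by forward substitution.
  T[0,:] = [+0.0000 +0.4615 +0.0769 +0.1538 -0.3846 -0.4615]
  T[1,:] = [+0.0000 +0.0271 -0.0935 -0.0890 +0.0950 +0.0513]
  T[2,:] = [+0.0000 +0.0636 +0.0003 +0.0898 -0.1459 -0.0816]
  T[3,:] = [+0.0000 -0.0964 +0.0156 -0.0286 +0.5085 -0.2767]
  T[4,:] = [+0.0000 +0.0404 +0.0084 +0.0049 +0.0188 +0.0467]
  T[5,:] = [+0.0000 -0.0835 -0.0607 -0.0782 -0.0327 +0.2508]
moduli |λ_i(T)| = 0.2615, 0.1617, 0.1195, 0.1195, 0.0754, 0.0000.
ρ = 0.2615; 0.2615 < 1: convergent.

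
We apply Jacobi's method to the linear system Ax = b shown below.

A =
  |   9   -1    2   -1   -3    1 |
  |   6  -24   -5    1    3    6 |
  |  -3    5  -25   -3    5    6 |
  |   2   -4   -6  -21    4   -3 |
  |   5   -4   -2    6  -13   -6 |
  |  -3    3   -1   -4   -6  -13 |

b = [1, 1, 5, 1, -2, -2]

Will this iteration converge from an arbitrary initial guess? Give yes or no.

yes

Split A = D + L + U, D = diag(9, -24, -25, -21, -13, -13).
Jacobi: T = -D⁻¹(L+U), T[5,1] = -(3)/(-13) = +0.2308; T[5,5] = 0.
  T[0,:] = [+0.0000, +0.1111, -0.2222, +0.1111, +0.3333, -0.1111]
  T[1,:] = [+0.2500, +0.0000, -0.2083, +0.0417, +0.1250, +0.2500]
  T[2,:] = [-0.1200, +0.2000, +0.0000, -0.1200, +0.2000, +0.2400]
  T[3,:] = [+0.0952, -0.1905, -0.2857, +0.0000, +0.1905, -0.1429]
  T[4,:] = [+0.3846, -0.3077, -0.1538, +0.4615, +0.0000, -0.4615]
  T[5,:] = [-0.2308, +0.2308, -0.0769, -0.3077, -0.4615, +0.0000]
|roots of det(T-λI)|: 0.8284, 0.5009, 0.3521, 0.1172, 0.1172, 0.0262.
ρ = 0.8284; 0.8284 < 1, so it converges for any x₀.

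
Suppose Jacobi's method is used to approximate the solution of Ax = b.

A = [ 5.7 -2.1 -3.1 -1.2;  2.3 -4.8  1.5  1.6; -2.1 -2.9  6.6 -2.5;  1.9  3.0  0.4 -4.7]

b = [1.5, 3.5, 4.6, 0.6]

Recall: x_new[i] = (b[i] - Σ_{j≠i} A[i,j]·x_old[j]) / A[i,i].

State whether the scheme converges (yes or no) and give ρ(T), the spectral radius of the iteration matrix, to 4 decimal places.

no, ρ = 1.1276

Split A = D + L + U, D = diag(5.7, -4.8, 6.6, -4.7).
T_J = -D⁻¹(L+U): T[3,0] = -(1.9)/(-4.7) = +0.4043; T[3,3] = 0.
  T[0,:] = [+0.0000  +0.3684  +0.5439  +0.2105]
  T[1,:] = [+0.4792  +0.0000  +0.3125  +0.3333]
  T[2,:] = [+0.3182  +0.4394  +0.0000  +0.3788]
  T[3,:] = [+0.4043  +0.6383  +0.0851  +0.0000]
|λ(T)| sorted: 1.1276, 0.4981, 0.3753, 0.3753.
ρ(T) = max|λ| = 1.1276; 1.1276 > 1, so it fails to converge.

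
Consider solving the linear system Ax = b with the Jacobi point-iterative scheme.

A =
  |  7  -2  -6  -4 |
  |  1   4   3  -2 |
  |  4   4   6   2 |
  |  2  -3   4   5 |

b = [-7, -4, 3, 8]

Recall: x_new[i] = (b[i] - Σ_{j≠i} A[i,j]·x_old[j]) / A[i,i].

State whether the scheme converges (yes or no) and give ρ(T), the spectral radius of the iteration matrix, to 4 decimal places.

no, ρ = 1.1975

A = D + L + U where D = diag(7, 4, 6, 5).
Jacobi T = -D⁻¹(L+U): T[0,1] = -(-2)/(7) = +0.2857; T[0,0] = 0.
  T[0,:] = [+0.0000  +0.2857  +0.8571  +0.5714]
  T[1,:] = [-0.2500  +0.0000  -0.7500  +0.5000]
  T[2,:] = [-0.6667  -0.6667  +0.0000  -0.3333]
  T[3,:] = [-0.4000  +0.6000  -0.8000  +0.0000]
moduli |λ_i(T)| = 1.1975, 0.9386, 0.9386, 0.5732.
ρ = 1.1975; 1.1975 > 1 ⇒ diverges.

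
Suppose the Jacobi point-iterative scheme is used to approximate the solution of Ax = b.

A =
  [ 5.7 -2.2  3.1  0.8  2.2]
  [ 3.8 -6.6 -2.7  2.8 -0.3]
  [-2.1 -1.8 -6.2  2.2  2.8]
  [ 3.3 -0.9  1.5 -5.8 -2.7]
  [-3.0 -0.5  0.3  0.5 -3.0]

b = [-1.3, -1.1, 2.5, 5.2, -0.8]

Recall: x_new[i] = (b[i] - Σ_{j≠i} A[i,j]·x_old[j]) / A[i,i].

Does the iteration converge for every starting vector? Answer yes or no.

Split A = D + L + U, D = diag(5.7, -6.6, -6.2, -5.8, -3).
T_J = -D⁻¹(L+U): T[4,2] = -(0.3)/(-3) = +0.1000; T[4,4] = 0.
  T[0,:] = [+0.0000  +0.3860  -0.5439  -0.1404  -0.3860]
  T[1,:] = [+0.5758  +0.0000  -0.4091  +0.4242  -0.0455]
  T[2,:] = [-0.3387  -0.2903  +0.0000  +0.3548  +0.4516]
  T[3,:] = [+0.5690  -0.1552  +0.2586  +0.0000  -0.4655]
  T[4,:] = [-1.0000  -0.1667  +0.1000  +0.1667  +0.0000]
eigenvalue magnitudes: 1.1382, 0.5226, 0.5226, 0.2643, 0.2643.
spectral radius ρ = 1.1382; 1.1382 > 1, so it fails to converge.

no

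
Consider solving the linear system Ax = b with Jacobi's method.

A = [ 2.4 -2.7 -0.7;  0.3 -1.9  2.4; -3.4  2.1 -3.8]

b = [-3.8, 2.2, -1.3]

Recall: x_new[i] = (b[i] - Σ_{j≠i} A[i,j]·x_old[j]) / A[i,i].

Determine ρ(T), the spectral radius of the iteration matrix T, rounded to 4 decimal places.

Write A = D+L+U with D = diag(2.4, -1.9, -3.8).
Jacobi: T = -D⁻¹(L+U), T[0,1] = -(-2.7)/(2.4) = +1.1250; T[0,0] = 0.
  T[0,:] = [+0.0000 +1.1250 +0.2917]
  T[1,:] = [+0.1579 +0.0000 +1.2632]
  T[2,:] = [-0.8947 +0.5526 +0.0000]
moduli |λ_i(T)| = 1.2648, 0.9925, 0.9925.
ρ = 1.2648; 1.2648 > 1, so it fails to converge.

1.2648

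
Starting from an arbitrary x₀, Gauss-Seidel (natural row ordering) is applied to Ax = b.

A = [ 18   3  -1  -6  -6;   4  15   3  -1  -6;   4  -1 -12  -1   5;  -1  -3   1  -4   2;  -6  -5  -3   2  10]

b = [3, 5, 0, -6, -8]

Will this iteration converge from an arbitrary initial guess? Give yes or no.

Diagonal D = diag(18, 15, -12, -4, 10); L, U strict lower/upper.
GS T = -(D+L)⁻¹U: row 0 first, T[0,2] = -(-1)/(18) = +0.0556; later rows by forward substitution.
  T[0,:] = [+0.0000 -0.1667 +0.0556 +0.3333 +0.3333]
  T[1,:] = [+0.0000 +0.0444 -0.2148 -0.0222 +0.3111]
  T[2,:] = [+0.0000 -0.0593 +0.0364 +0.0296 +0.5019]
  T[3,:] = [+0.0000 -0.0065 +0.1563 -0.0593 +0.3088]
  T[4,:] = [+0.0000 -0.0943 -0.0944 +0.2096 +0.4444]
moduli |λ_i(T)| = 0.5069, 0.1662, 0.1662, 0.0595, 0.0000.
spectral radius ρ = 0.5069; 0.5069 < 1: convergent.

yes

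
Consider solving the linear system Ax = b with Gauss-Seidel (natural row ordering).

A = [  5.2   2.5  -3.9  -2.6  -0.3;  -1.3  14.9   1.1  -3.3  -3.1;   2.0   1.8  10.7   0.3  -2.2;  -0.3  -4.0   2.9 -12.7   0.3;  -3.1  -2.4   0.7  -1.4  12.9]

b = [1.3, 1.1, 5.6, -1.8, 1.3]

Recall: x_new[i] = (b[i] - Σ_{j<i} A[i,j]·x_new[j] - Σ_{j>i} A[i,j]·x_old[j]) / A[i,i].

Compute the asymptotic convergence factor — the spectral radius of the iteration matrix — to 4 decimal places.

0.2334

Split A = D + L + U, D = diag(5.2, 14.9, 10.7, -12.7, 12.9).
T_GS = -(D+L)⁻¹U: row 0 first, T[0,3] = -(-2.6)/(5.2) = +0.5000; later rows by forward substitution.
  T[0,:] = [+0.0000 -0.4808 +0.7500 +0.5000 +0.0577]
  T[1,:] = [+0.0000 -0.0419 -0.0084 +0.2651 +0.2131]
  T[2,:] = [+0.0000 +0.0969 -0.1388 -0.1661 +0.1590]
  T[3,:] = [+0.0000 +0.0467 -0.0468 -0.1332 -0.0086]
  T[4,:] = [+0.0000 -0.1235 +0.1811 +0.1640 +0.0440]
|roots of det(T-λI)|: 0.2334, 0.1339, 0.0954, 0.0019, 0.0000.
ρ = 0.2334; 0.2334 < 1: convergent.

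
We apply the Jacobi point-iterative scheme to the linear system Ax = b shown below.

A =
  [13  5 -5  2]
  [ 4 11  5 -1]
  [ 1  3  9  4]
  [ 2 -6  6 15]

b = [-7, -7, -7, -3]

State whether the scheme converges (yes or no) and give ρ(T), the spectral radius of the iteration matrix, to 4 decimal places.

yes, ρ = 0.8351

Let D = diag(13, 11, 9, 15); L, U the strict triangles.
T_J = -D⁻¹(L+U): T[1,3] = -(-1)/(11) = +0.0909; T[1,1] = 0.
  T[0,:] = [+0.0000, -0.3846, +0.3846, -0.1538]
  T[1,:] = [-0.3636, +0.0000, -0.4545, +0.0909]
  T[2,:] = [-0.1111, -0.3333, +0.0000, -0.4444]
  T[3,:] = [-0.1333, +0.4000, -0.4000, +0.0000]
eigenvalue magnitudes: 0.8351, 0.3861, 0.3225, 0.1265.
spectral radius ρ = 0.8351; 0.8351 < 1, so it converges for any x₀.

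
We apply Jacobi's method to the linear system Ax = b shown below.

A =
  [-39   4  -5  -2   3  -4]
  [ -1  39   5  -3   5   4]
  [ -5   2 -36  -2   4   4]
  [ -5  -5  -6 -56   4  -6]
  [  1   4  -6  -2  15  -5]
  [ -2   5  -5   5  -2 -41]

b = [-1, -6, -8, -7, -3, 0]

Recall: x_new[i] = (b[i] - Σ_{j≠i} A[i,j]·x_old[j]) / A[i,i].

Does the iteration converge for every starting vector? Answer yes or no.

Write A = D+L+U with D = diag(-39, 39, -36, -56, 15, -41).
Jacobi T = -D⁻¹(L+U): T[2,3] = -(-2)/(-36) = -0.0556; T[2,2] = 0.
  T[0,:] = [+0.0000  +0.1026  -0.1282  -0.0513  +0.0769  -0.1026]
  T[1,:] = [+0.0256  +0.0000  -0.1282  +0.0769  -0.1282  -0.1026]
  T[2,:] = [-0.1389  +0.0556  +0.0000  -0.0556  +0.1111  +0.1111]
  T[3,:] = [-0.0893  -0.0893  -0.1071  +0.0000  +0.0714  -0.1071]
  T[4,:] = [-0.0667  -0.2667  +0.4000  +0.1333  +0.0000  +0.3333]
  T[5,:] = [-0.0488  +0.1220  -0.1220  +0.1220  -0.0488  +0.0000]
eigenvalue magnitudes: 0.3651, 0.2236, 0.2236, 0.1751, 0.0247, 0.0198.
ρ = 0.3651; 0.3651 < 1, so it converges for any x₀.

yes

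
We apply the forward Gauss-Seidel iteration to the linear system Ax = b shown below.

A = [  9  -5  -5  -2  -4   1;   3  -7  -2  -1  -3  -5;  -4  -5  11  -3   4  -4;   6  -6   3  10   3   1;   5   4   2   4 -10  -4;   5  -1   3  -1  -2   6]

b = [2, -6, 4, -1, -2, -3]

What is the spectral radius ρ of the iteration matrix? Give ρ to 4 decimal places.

1.2827

A = D + L + U where D = diag(9, -7, 11, 10, -10, 6).
GS T = -(D+L)⁻¹U: row 0 first, T[0,5] = -(1)/(9) = -0.1111; later rows by forward substitution.
  T[0,:] = [+0.0000  +0.5556  +0.5556  +0.2222  +0.4444  -0.1111]
  T[1,:] = [+0.0000  +0.2381  -0.0476  -0.0476  -0.2381  -0.7619]
  T[2,:] = [+0.0000  +0.3102  +0.1804  +0.3319  -0.3102  -0.0231]
  T[3,:] = [+0.0000  -0.2835  -0.4160  -0.2615  -0.6165  -0.4835]
  T[4,:] = [+0.0000  +0.3216  +0.1284  +0.0539  -0.1816  -0.9584]
  T[5,:] = [+0.0000  -0.5184  -0.5876  -0.3847  -0.4182  -0.4229]
|eigenvalues of T|: 1.2827, 0.4592, 0.4592, 0.1994, 0.0803, 0.0000.
ρ = 1.2827; 1.2827 > 1 ⇒ diverges.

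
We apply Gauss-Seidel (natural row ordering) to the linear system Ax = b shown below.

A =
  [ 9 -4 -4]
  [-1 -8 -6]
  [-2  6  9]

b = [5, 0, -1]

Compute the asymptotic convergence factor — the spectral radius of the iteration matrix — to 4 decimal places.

A = D + L + U where D = diag(9, -8, 9).
T_GS = -(D+L)⁻¹U: row 0 first, T[0,2] = -(-4)/(9) = +0.4444; later rows by forward substitution.
  T[0,:] = [+0.0000, +0.4444, +0.4444]
  T[1,:] = [+0.0000, -0.0556, -0.8056]
  T[2,:] = [+0.0000, +0.1358, +0.6358]
|eigenvalues of T|: 0.3906, 0.1896, 0.0000.
ρ(T) = max|λ| = 0.3906; 0.3906 < 1 ⇒ converges.

0.3906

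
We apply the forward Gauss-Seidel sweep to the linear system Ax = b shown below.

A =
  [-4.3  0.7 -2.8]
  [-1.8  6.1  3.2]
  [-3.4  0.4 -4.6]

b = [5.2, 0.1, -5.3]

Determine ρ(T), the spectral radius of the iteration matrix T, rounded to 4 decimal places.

0.5765

Let D = diag(-4.3, 6.1, -4.6); L, U the strict triangles.
GS T = -(D+L)⁻¹U: row 0 first, T[0,1] = -(0.7)/(-4.3) = +0.1628; later rows by forward substitution.
  T[0,:] = [+0.0000, +0.1628, -0.6512]
  T[1,:] = [+0.0000, +0.0480, -0.7167]
  T[2,:] = [+0.0000, -0.1161, +0.4190]
|λ(T)| sorted: 0.5765, 0.1095, 0.0000.
ρ = 0.5765; 0.5765 < 1 ⇒ converges.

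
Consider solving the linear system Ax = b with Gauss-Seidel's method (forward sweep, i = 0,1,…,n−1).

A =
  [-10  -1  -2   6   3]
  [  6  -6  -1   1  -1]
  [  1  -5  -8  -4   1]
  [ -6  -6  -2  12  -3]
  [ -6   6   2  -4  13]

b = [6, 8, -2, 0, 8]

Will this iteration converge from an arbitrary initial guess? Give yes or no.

yes

Let D = diag(-10, -6, -8, 12, 13); L, U the strict triangles.
Gauss-Seidel: T = -(D+L)⁻¹U, row 0 first, T[0,3] = -(6)/(-10) = +0.6000; later rows by forward substitution.
  T[0,:] = [+0.0000  -0.1000  -0.2000  +0.6000  +0.3000]
  T[1,:] = [+0.0000  -0.1000  -0.3667  +0.7667  +0.1333]
  T[2,:] = [+0.0000  +0.0500  +0.2042  -0.9042  +0.0792]
  T[3,:] = [+0.0000  -0.0917  -0.2493  +0.5326  +0.4799]
  T[4,:] = [+0.0000  -0.0359  -0.0312  +0.2261  +0.2124]
|λ(T)| sorted: 0.8748, 0.2136, 0.2123, 0.0242, 0.0000.
ρ(T) = max|λ| = 0.8748; 0.8748 < 1: convergent.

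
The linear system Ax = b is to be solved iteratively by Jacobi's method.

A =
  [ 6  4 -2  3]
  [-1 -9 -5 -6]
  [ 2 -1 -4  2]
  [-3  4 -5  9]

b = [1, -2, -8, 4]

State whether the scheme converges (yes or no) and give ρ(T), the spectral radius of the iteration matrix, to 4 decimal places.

no, ρ = 1.1241

Split A = D + L + U, D = diag(6, -9, -4, 9).
Jacobi T = -D⁻¹(L+U): T[0,3] = -(3)/(6) = -0.5000; T[0,0] = 0.
  T[0,:] = [+0.0000, -0.6667, +0.3333, -0.5000]
  T[1,:] = [-0.1111, +0.0000, -0.5556, -0.6667]
  T[2,:] = [+0.5000, -0.2500, +0.0000, +0.5000]
  T[3,:] = [+0.3333, -0.4444, +0.5556, +0.0000]
|eigenvalues of T|: 1.1241, 0.5253, 0.4025, 0.4025.
ρ(T) = max|λ| = 1.1241; 1.1241 > 1 ⇒ diverges.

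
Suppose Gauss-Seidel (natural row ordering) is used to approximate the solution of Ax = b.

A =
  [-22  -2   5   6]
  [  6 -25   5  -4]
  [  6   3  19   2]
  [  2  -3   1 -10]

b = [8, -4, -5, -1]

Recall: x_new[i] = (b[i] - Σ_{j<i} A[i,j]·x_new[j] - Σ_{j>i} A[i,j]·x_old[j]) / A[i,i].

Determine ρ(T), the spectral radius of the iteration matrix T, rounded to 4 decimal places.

0.1818

Let D = diag(-22, -25, 19, -10); L, U the strict triangles.
T_GS = -(D+L)⁻¹U: row 0 first, T[0,2] = -(5)/(-22) = +0.2273; later rows by forward substitution.
  T[0,:] = [+0.0000  -0.0909  +0.2273  +0.2727]
  T[1,:] = [+0.0000  -0.0218  +0.2545  -0.0945]
  T[2,:] = [+0.0000  +0.0322  -0.1120  -0.1765]
  T[3,:] = [+0.0000  -0.0084  -0.0421  +0.0653]
|eigenvalues of T|: 0.1818, 0.1295, 0.0163, 0.0000.
spectral radius ρ = 0.1818; 0.1818 < 1 ⇒ converges.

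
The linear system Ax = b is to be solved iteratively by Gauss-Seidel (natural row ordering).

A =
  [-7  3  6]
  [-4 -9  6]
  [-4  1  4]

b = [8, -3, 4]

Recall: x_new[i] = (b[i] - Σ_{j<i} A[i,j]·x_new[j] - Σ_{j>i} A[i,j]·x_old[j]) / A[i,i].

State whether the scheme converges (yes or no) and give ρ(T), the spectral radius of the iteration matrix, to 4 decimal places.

Split A = D + L + U, D = diag(-7, -9, 4).
Gauss-Seidel: T = -(D+L)⁻¹U, row 0 first, T[0,2] = -(6)/(-7) = +0.8571; later rows by forward substitution.
  T[0,:] = [+0.0000 +0.4286 +0.8571]
  T[1,:] = [+0.0000 -0.1905 +0.2857]
  T[2,:] = [+0.0000 +0.4762 +0.7857]
eigenvalue magnitudes: 0.9094, 0.3142, 0.0000.
spectral radius ρ = 0.9094; 0.9094 < 1: convergent.

yes, ρ = 0.9094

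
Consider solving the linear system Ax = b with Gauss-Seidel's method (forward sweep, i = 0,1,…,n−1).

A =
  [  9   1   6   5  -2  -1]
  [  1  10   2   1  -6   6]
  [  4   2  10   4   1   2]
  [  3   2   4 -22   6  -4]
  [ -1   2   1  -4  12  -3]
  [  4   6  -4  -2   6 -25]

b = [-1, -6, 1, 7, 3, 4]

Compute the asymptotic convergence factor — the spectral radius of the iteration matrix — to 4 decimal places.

Diagonal D = diag(9, 10, 10, -22, 12, -25); L, U strict lower/upper.
GS T = -(D+L)⁻¹U: row 0 first, T[0,2] = -(6)/(9) = -0.6667; later rows by forward substitution.
  T[0,:] = [+0.0000 -0.1111 -0.6667 -0.5556 +0.2222 +0.1111]
  T[1,:] = [+0.0000 +0.0111 -0.1333 -0.0444 +0.5778 -0.6111]
  T[2,:] = [+0.0000 +0.0422 +0.2933 -0.1689 -0.3044 -0.1222]
  T[3,:] = [+0.0000 -0.0065 -0.0497 -0.1105 +0.3002 -0.2444]
  T[4,:] = [+0.0000 -0.0168 -0.0743 -0.0616 +0.0477 +0.2898]
  T[5,:] = [+0.0000 -0.0254 -0.1995 -0.0785 +0.2104 -0.0202]
moduli |λ_i(T)| = 0.5143, 0.3401, 0.1503, 0.1503, 0.0246, 0.0000.
ρ(T) = max|λ| = 0.5143; 0.5143 < 1 ⇒ converges.

0.5143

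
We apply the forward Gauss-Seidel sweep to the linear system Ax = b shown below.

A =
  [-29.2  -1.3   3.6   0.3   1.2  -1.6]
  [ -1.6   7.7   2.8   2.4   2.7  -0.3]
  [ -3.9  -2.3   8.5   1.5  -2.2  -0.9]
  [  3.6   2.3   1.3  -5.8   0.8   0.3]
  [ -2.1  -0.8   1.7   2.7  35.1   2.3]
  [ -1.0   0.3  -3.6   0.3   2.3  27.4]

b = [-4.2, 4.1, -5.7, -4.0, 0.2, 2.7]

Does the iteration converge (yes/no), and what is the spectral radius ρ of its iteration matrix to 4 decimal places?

yes, ρ = 0.3194

A = D + L + U where D = diag(-29.2, 7.7, 8.5, -5.8, 35.1, 27.4).
GS T = -(D+L)⁻¹U: row 0 first, T[0,2] = -(3.6)/(-29.2) = +0.1233; later rows by forward substitution.
  T[0,:] = [+0.0000, -0.0445, +0.1233, +0.0103, +0.0411, -0.0548]
  T[1,:] = [+0.0000, -0.0093, -0.3380, -0.3096, -0.3421, +0.0276]
  T[2,:] = [+0.0000, -0.0229, -0.0349, -0.2555, +0.1851, +0.0882]
  T[3,:] = [+0.0000, -0.0364, -0.0653, -0.1736, +0.0693, +0.0484]
  T[4,:] = [+0.0000, +0.0010, +0.0064, +0.0193, -0.0196, -0.0762]
  T[5,:] = [+0.0000, -0.0042, +0.0038, -0.0295, +0.0305, +0.0152]
eigenvalue magnitudes: 0.3194, 0.0745, 0.0745, 0.0248, 0.0214, 0.0000.
ρ = 0.3194; 0.3194 < 1, so it converges for any x₀.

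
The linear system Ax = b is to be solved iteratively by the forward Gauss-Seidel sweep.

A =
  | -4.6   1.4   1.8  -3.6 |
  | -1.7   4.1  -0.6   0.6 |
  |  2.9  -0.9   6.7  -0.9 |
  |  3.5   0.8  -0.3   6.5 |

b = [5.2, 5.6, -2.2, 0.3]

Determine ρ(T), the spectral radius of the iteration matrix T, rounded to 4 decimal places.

Diagonal D = diag(-4.6, 4.1, 6.7, 6.5); L, U strict lower/upper.
T_GS = -(D+L)⁻¹U: row 0 first, T[0,3] = -(-3.6)/(-4.6) = -0.7826; later rows by forward substitution.
  T[0,:] = [+0.0000  +0.3043  +0.3913  -0.7826]
  T[1,:] = [+0.0000  +0.1262  +0.3086  -0.4708]
  T[2,:] = [+0.0000  -0.1148  -0.1279  +0.4098]
  T[3,:] = [+0.0000  -0.1847  -0.2546  +0.4983]
|eigenvalues of T|: 0.3801, 0.1672, 0.0507, 0.0000.
spectral radius ρ = 0.3801; 0.3801 < 1: convergent.

0.3801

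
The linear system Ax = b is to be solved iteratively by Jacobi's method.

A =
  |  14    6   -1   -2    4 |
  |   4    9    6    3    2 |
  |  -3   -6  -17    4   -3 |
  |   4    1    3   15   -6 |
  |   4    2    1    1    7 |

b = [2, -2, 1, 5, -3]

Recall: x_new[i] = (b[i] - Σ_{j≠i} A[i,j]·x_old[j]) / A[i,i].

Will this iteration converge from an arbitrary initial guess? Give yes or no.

Let D = diag(14, 9, -17, 15, 7); L, U the strict triangles.
T_J = -D⁻¹(L+U): T[1,0] = -(4)/(9) = -0.4444; T[1,1] = 0.
  T[0,:] = [+0.0000 -0.4286 +0.0714 +0.1429 -0.2857]
  T[1,:] = [-0.4444 +0.0000 -0.6667 -0.3333 -0.2222]
  T[2,:] = [-0.1765 -0.3529 +0.0000 +0.2353 -0.1765]
  T[3,:] = [-0.2667 -0.0667 -0.2000 +0.0000 +0.4000]
  T[4,:] = [-0.5714 -0.2857 -0.1429 -0.1429 +0.0000]
moduli |λ_i(T)| = 0.9260, 0.5127, 0.5127, 0.2102, 0.2102.
ρ(T) = max|λ| = 0.9260; 0.9260 < 1 ⇒ converges.

yes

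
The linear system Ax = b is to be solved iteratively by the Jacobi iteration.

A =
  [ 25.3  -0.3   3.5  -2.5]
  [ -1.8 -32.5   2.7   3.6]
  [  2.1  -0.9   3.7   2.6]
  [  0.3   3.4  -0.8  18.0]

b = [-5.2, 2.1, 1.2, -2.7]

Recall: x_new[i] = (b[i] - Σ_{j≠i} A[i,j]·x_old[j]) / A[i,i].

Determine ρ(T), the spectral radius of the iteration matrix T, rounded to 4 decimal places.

Write A = D+L+U with D = diag(25.3, -32.5, 3.7, 18).
T_J = -D⁻¹(L+U): T[2,1] = -(-0.9)/(3.7) = +0.2432; T[2,2] = 0.
  T[0,:] = [+0.0000 +0.0119 -0.1383 +0.0988]
  T[1,:] = [-0.0554 +0.0000 +0.0831 +0.1108]
  T[2,:] = [-0.5676 +0.2432 +0.0000 -0.7027]
  T[3,:] = [-0.0167 -0.1889 +0.0444 +0.0000]
moduli |λ_i(T)| = 0.3294, 0.2457, 0.2090, 0.2090.
spectral radius ρ = 0.3294; 0.3294 < 1: convergent.

0.3294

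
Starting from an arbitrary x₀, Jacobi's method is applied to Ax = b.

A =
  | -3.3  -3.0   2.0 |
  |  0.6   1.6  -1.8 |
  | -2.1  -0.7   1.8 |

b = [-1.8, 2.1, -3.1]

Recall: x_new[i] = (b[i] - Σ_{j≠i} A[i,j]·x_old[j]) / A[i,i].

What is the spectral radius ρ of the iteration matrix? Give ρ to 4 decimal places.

Let D = diag(-3.3, 1.6, 1.8); L, U the strict triangles.
Jacobi: T = -D⁻¹(L+U), T[0,2] = -(2)/(-3.3) = +0.6061; T[0,0] = 0.
  T[0,:] = [+0.0000, -0.9091, +0.6061]
  T[1,:] = [-0.3750, +0.0000, +1.1250]
  T[2,:] = [+1.1667, +0.3889, +0.0000]
moduli |λ_i(T)| = 1.5251, 0.9167, 0.9167.
spectral radius ρ = 1.5251; 1.5251 > 1 ⇒ diverges.

1.5251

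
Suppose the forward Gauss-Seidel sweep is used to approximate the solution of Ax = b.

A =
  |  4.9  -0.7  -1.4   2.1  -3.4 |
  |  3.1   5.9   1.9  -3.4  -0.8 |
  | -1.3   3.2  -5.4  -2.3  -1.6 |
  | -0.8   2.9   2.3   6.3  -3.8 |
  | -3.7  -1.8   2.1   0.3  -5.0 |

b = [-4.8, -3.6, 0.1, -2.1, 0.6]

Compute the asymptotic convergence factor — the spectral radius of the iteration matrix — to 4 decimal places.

1.2252

Write A = D+L+U with D = diag(4.9, 5.9, -5.4, 6.3, -5).
GS T = -(D+L)⁻¹U: row 0 first, T[0,3] = -(2.1)/(4.9) = -0.4286; later rows by forward substitution.
  T[0,:] = [+0.0000, +0.1429, +0.2857, -0.4286, +0.6939]
  T[1,:] = [+0.0000, -0.0751, -0.4722, +0.8015, -0.2290]
  T[2,:] = [+0.0000, -0.0789, -0.3486, +0.1522, -0.5990]
  T[3,:] = [+0.0000, +0.0815, +0.3809, -0.4789, +1.0154]
  T[4,:] = [+0.0000, -0.1069, -0.1650, +0.0638, -0.6217]
|λ(T)| sorted: 1.2252, 0.2301, 0.2301, 0.1348, 0.0000.
spectral radius ρ = 1.2252; 1.2252 > 1, so it fails to converge.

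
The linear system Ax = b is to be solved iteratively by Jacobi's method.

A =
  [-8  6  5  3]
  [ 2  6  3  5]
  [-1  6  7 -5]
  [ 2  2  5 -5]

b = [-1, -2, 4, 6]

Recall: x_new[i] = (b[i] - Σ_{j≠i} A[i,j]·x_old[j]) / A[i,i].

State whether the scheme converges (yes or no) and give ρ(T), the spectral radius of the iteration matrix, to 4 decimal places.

Write A = D+L+U with D = diag(-8, 6, 7, -5).
T_J = -D⁻¹(L+U): T[1,2] = -(3)/(6) = -0.5000; T[1,1] = 0.
  T[0,:] = [+0.0000 +0.7500 +0.6250 +0.3750]
  T[1,:] = [-0.3333 +0.0000 -0.5000 -0.8333]
  T[2,:] = [+0.1429 -0.8571 +0.0000 +0.7143]
  T[3,:] = [+0.4000 +0.4000 +1.0000 +0.0000]
moduli |λ_i(T)| = 1.1986, 0.5477, 0.5477, 0.4536.
ρ(T) = max|λ| = 1.1986; 1.1986 > 1, so it fails to converge.

no, ρ = 1.1986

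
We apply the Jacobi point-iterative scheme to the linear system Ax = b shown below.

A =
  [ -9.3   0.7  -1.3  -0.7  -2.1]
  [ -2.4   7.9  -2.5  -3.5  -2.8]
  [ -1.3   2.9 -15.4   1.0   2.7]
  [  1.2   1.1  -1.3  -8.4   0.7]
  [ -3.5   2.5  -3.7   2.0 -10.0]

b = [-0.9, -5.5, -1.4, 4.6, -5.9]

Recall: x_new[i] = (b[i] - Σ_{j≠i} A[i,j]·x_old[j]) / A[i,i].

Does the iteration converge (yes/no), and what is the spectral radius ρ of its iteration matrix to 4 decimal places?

yes, ρ = 0.5386

Split A = D + L + U, D = diag(-9.3, 7.9, -15.4, -8.4, -10).
T_J = -D⁻¹(L+U): T[4,3] = -(2)/(-10) = +0.2000; T[4,4] = 0.
  T[0,:] = [+0.0000, +0.0753, -0.1398, -0.0753, -0.2258]
  T[1,:] = [+0.3038, +0.0000, +0.3165, +0.4430, +0.3544]
  T[2,:] = [-0.0844, +0.1883, +0.0000, +0.0649, +0.1753]
  T[3,:] = [+0.1429, +0.1310, -0.1548, +0.0000, +0.0833]
  T[4,:] = [-0.3500, +0.2500, -0.3700, +0.2000, +0.0000]
eigenvalue magnitudes: 0.5386, 0.3158, 0.3158, 0.2279, 0.2024.
ρ(T) = max|λ| = 0.5386; 0.5386 < 1, so it converges for any x₀.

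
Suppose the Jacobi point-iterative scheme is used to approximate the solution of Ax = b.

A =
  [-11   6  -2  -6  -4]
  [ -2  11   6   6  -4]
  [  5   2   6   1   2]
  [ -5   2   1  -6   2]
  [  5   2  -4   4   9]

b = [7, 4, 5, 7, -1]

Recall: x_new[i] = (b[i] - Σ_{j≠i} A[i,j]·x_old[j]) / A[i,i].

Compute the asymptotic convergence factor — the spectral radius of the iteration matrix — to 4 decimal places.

1.1310

Diagonal D = diag(-11, 11, 6, -6, 9); L, U strict lower/upper.
Jacobi: T = -D⁻¹(L+U), T[2,1] = -(2)/(6) = -0.3333; T[2,2] = 0.
  T[0,:] = [+0.0000 +0.5455 -0.1818 -0.5455 -0.3636]
  T[1,:] = [+0.1818 +0.0000 -0.5455 -0.5455 +0.3636]
  T[2,:] = [-0.8333 -0.3333 +0.0000 -0.1667 -0.3333]
  T[3,:] = [-0.8333 +0.3333 +0.1667 +0.0000 +0.3333]
  T[4,:] = [-0.5556 -0.2222 +0.4444 -0.4444 +0.0000]
eigenvalue magnitudes: 1.1310, 0.8137, 0.8137, 0.6539, 0.6539.
ρ = 1.1310; 1.1310 > 1 ⇒ diverges.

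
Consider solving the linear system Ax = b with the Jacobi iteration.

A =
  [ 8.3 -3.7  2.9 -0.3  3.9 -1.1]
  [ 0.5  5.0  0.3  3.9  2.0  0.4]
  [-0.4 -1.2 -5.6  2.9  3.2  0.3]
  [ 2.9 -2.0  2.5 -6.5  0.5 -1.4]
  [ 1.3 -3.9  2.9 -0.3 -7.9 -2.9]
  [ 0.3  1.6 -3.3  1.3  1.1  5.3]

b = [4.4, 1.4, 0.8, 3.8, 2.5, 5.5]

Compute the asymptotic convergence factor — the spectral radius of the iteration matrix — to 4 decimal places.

Diagonal D = diag(8.3, 5, -5.6, -6.5, -7.9, 5.3); L, U strict lower/upper.
Jacobi: T = -D⁻¹(L+U), T[0,5] = -(-1.1)/(8.3) = +0.1325; T[0,0] = 0.
  T[0,:] = [+0.0000  +0.4458  -0.3494  +0.0361  -0.4699  +0.1325]
  T[1,:] = [-0.1000  +0.0000  -0.0600  -0.7800  -0.4000  -0.0800]
  T[2,:] = [-0.0714  -0.2143  +0.0000  +0.5179  +0.5714  +0.0536]
  T[3,:] = [+0.4462  -0.3077  +0.3846  +0.0000  +0.0769  -0.2154]
  T[4,:] = [+0.1646  -0.4937  +0.3671  -0.0380  +0.0000  -0.3671]
  T[5,:] = [-0.0566  -0.3019  +0.6226  -0.2453  -0.2075  +0.0000]
eigenvalue magnitudes: 1.1248, 0.7269, 0.7269, 0.2495, 0.2319, 0.1114.
ρ(T) = max|λ| = 1.1248; 1.1248 > 1, so it fails to converge.

1.1248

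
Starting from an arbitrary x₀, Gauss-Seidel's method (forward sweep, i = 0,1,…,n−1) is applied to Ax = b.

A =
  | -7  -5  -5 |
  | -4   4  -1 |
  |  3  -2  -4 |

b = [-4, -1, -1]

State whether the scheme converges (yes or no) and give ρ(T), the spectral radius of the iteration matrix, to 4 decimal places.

yes, ρ = 0.8626

Write A = D+L+U with D = diag(-7, 4, -4).
GS T = -(D+L)⁻¹U: row 0 first, T[0,2] = -(-5)/(-7) = -0.7143; later rows by forward substitution.
  T[0,:] = [+0.0000  -0.7143  -0.7143]
  T[1,:] = [+0.0000  -0.7143  -0.4643]
  T[2,:] = [+0.0000  -0.1786  -0.3036]
|λ(T)| sorted: 0.8626, 0.1553, 0.0000.
ρ(T) = max|λ| = 0.8626; 0.8626 < 1, so it converges for any x₀.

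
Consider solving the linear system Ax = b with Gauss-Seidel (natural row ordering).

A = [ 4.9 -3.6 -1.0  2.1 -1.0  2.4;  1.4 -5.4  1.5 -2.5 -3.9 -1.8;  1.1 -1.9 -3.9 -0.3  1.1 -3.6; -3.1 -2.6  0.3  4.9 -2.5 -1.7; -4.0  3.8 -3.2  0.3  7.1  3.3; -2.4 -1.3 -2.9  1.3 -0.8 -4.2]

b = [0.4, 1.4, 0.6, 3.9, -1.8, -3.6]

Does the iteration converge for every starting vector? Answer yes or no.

Split A = D + L + U, D = diag(4.9, -5.4, -3.9, 4.9, 7.1, -4.2).
T_GS = -(D+L)⁻¹U: row 0 first, T[0,2] = -(-1)/(4.9) = +0.2041; later rows by forward substitution.
  T[0,:] = [+0.0000, +0.7347, +0.2041, -0.4286, +0.2041, -0.4898]
  T[1,:] = [+0.0000, +0.1905, +0.3307, -0.5741, -0.6693, -0.4603]
  T[2,:] = [+0.0000, +0.1144, -0.1035, +0.0819, +0.6657, -0.8370]
  T[3,:] = [+0.0000, +0.5589, +0.3109, -0.5808, +0.2434, -0.1559]
  T[4,:] = [+0.0000, +0.3399, -0.1218, +0.1272, +0.7629, -0.8650]
  T[5,:] = [+0.0000, -0.4496, -0.0280, +0.1621, -0.4391, +1.1168]
moduli |λ_i(T)| = 1.5104, 0.2136, 0.1893, 0.1893, 0.1839, 0.0000.
ρ(T) = max|λ| = 1.5104; 1.5104 > 1: divergent.

no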